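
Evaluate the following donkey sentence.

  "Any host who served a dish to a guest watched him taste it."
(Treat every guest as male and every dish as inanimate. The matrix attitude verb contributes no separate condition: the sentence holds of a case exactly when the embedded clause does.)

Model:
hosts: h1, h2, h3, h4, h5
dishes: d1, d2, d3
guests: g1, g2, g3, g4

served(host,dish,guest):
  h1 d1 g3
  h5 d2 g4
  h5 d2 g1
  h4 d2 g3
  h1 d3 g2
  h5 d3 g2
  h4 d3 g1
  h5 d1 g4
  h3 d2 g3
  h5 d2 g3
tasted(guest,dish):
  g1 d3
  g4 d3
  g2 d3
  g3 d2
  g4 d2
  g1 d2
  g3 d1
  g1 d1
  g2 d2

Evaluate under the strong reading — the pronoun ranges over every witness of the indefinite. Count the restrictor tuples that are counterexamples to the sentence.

1

"him" takes "a guest" as antecedent and "it" takes "a dish"; both are donkey pronouns co-varying with the restrictor.
Strong reading: for every (h,d,g) with served(h,d,g), tasted(g,d).
Restrictor triples: (h1,d1,g3)→tasted(g3,d1) ✓  (h1,d3,g2)→tasted(g2,d3) ✓  (h3,d2,g3)→tasted(g3,d2) ✓  (h4,d2,g3)→tasted(g3,d2) ✓  (h4,d3,g1)→tasted(g1,d3) ✓  (h5,d1,g4)→tasted(g4,d1) ✗  (h5,d2,g1)→tasted(g1,d2) ✓  (h5,d2,g3)→tasted(g3,d2) ✓  (h5,d2,g4)→tasted(g4,d2) ✓  (h5,d3,g2)→tasted(g2,d3) ✓
Counterexamples (restrictor triples failing the scope): 1.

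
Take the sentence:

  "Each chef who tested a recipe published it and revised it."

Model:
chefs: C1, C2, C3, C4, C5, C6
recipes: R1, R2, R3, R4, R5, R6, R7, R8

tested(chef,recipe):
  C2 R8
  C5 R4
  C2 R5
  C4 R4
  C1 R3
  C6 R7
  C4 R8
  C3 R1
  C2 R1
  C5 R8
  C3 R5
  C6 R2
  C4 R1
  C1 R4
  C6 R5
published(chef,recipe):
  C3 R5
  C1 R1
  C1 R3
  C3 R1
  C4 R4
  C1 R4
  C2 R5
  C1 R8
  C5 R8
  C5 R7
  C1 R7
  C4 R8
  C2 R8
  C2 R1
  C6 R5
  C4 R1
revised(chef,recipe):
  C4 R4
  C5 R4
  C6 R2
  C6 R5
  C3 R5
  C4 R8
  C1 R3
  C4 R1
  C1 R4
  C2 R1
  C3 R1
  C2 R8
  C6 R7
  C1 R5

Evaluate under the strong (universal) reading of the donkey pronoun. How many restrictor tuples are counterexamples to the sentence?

"it" takes "a recipe" as antecedent — a donkey pronoun bound across the clause boundary.
Strong reading: for every (c,r) with tested(c,r), published(c,r) ∧ revised(c,r).
Restrictor pairs: (C1,R3) ✓  (C1,R4) ✓  (C2,R1) ✓  (C2,R5) ✗  (C2,R8) ✓  (C3,R1) ✓  (C3,R5) ✓  (C4,R1) ✓  (C4,R4) ✓  (C4,R8) ✓  (C5,R4) ✗  (C5,R8) ✗  (C6,R2) ✗  (C6,R5) ✓  (C6,R7) ✗
Counterexamples (restrictor pairs failing the scope): 5.

5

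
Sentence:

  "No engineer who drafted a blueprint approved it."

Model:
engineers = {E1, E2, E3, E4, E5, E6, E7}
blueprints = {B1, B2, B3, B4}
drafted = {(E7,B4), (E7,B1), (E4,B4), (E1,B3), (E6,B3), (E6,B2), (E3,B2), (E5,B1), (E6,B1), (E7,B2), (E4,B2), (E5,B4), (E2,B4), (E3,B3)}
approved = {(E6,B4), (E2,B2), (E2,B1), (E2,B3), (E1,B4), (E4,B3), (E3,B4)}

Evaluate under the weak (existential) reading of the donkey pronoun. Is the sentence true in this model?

"it" takes "a blueprint" as antecedent — a donkey pronoun bound across the clause boundary.
Truth condition: for no (e,b) with drafted(e,b) does approved(e,b) hold.
Restrictor pairs — does the scope hold? (E1,B3):fails  (E2,B4):fails  (E3,B2):fails  (E3,B3):fails  (E4,B2):fails  (E4,B4):fails  (E5,B1):fails  (E5,B4):fails  (E6,B1):fails  (E6,B2):fails  (E6,B3):fails  (E7,B1):fails  (E7,B2):fails  (E7,B4):fails
Scope holds for no restrictor pair, so the sentence is true.

True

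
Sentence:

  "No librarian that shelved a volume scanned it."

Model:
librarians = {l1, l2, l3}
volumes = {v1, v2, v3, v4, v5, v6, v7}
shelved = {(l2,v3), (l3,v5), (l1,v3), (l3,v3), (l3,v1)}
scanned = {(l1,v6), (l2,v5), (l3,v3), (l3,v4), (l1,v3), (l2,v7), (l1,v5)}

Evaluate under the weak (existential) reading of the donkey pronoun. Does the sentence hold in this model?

"it" takes "a volume" as antecedent — a donkey pronoun bound across the clause boundary.
Truth condition: for no (l,v) with shelved(l,v) does scanned(l,v) hold.
Restrictor pairs — does the scope hold? (l1,v3):holds  (l2,v3):fails  (l3,v1):fails  (l3,v3):holds  (l3,v5):fails
Scope holds for 2 pair(s), so the sentence is false.

False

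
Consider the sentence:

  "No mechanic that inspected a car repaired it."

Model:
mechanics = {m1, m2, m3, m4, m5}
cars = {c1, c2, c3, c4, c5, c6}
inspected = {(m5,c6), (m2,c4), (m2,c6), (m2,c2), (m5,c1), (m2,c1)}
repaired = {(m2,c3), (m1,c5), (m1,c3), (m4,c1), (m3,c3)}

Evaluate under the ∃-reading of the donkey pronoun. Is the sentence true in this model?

"it" takes "a car" as antecedent — a donkey pronoun bound across the clause boundary.
Truth condition: for no (m,c) with inspected(m,c) does repaired(m,c) hold.
Restrictor pairs — does the scope hold? (m2,c1):fails  (m2,c2):fails  (m2,c4):fails  (m2,c6):fails  (m5,c1):fails  (m5,c6):fails
Scope holds for no restrictor pair, so the sentence is true.

True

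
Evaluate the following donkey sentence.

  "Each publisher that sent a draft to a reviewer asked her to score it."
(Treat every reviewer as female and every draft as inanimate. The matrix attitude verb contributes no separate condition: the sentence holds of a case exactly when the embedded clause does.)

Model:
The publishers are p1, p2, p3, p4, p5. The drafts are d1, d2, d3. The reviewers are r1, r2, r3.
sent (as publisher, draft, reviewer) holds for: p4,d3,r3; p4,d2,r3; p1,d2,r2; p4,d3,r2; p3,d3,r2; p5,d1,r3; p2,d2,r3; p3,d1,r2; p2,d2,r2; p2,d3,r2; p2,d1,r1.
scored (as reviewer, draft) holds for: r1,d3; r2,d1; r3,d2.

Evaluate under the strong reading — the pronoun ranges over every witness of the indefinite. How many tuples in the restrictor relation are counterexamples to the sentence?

8

"her" takes "a reviewer" as antecedent and "it" takes "a draft"; both are donkey pronouns co-varying with the restrictor.
Strong reading: for every (p,d,r) with sent(p,d,r), scored(r,d).
Restrictor triples: (p1,d2,r2)→scored(r2,d2) ✗  (p2,d1,r1)→scored(r1,d1) ✗  (p2,d2,r2)→scored(r2,d2) ✗  (p2,d2,r3)→scored(r3,d2) ✓  (p2,d3,r2)→scored(r2,d3) ✗  (p3,d1,r2)→scored(r2,d1) ✓  (p3,d3,r2)→scored(r2,d3) ✗  (p4,d2,r3)→scored(r3,d2) ✓  (p4,d3,r2)→scored(r2,d3) ✗  (p4,d3,r3)→scored(r3,d3) ✗  (p5,d1,r3)→scored(r3,d1) ✗
Counterexamples (restrictor triples failing the scope): 8.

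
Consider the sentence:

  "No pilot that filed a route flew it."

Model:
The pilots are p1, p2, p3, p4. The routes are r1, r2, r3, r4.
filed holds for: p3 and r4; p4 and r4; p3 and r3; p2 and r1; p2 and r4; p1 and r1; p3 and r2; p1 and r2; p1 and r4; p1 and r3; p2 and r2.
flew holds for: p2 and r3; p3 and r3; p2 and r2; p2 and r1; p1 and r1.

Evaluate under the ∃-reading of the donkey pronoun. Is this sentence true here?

False

"it" takes "a route" as antecedent — a donkey pronoun bound across the clause boundary.
Truth condition: for no (p,r) with filed(p,r) does flew(p,r) hold.
Restrictor pairs — does the scope hold? (p1,r1):holds  (p1,r2):fails  (p1,r3):fails  (p1,r4):fails  (p2,r1):holds  (p2,r2):holds  (p2,r4):fails  (p3,r2):fails  (p3,r3):holds  (p3,r4):fails  (p4,r4):fails
Scope holds for 4 pair(s), so the sentence is false.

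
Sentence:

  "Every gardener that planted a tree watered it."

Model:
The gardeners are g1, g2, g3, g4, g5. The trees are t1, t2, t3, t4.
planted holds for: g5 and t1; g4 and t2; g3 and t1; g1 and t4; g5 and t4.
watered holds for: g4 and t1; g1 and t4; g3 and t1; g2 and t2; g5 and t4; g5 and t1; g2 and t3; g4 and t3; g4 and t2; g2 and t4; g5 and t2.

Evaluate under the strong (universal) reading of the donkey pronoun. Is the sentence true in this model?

"it" takes "a tree" as antecedent — a donkey pronoun bound across the clause boundary.
Strong reading: for every (g,t) with planted(g,t), watered(g,t).
Restrictor pairs: (g1,t4) ✓  (g3,t1) ✓  (g4,t2) ✓  (g5,t1) ✓  (g5,t4) ✓
Every restrictor pair satisfies the scope.

True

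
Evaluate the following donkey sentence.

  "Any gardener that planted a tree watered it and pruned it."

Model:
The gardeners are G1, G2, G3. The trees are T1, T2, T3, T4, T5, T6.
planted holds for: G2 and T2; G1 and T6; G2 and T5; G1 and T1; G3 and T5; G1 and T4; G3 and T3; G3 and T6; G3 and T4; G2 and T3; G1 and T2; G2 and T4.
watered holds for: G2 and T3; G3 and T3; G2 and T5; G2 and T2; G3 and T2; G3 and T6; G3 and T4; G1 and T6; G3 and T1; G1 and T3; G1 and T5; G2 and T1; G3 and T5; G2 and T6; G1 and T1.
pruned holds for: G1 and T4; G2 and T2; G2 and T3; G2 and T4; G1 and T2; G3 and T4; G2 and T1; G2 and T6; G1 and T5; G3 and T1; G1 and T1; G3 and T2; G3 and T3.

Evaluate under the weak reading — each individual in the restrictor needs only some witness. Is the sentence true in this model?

"it" takes "a tree" as antecedent — a donkey pronoun bound across the clause boundary.
Weak reading: every gardener g with some planted-tree has at least one planted-tree t such that watered(g,t) ∧ pruned(g,t).
Per gardener: G1:✓  G2:✓  G3:✓
Every gardener in the restrictor has a witness.

True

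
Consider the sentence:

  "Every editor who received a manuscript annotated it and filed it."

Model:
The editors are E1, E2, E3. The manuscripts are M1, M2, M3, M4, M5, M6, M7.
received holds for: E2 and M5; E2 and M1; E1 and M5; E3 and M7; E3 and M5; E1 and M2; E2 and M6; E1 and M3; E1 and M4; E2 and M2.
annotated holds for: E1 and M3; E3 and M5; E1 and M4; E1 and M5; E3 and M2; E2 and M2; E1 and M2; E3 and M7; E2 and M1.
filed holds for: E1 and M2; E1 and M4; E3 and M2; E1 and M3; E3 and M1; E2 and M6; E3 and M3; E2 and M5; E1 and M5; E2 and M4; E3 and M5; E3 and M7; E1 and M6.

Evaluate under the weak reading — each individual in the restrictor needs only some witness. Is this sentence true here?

False

"it" takes "a manuscript" as antecedent — a donkey pronoun bound across the clause boundary.
Weak reading: every editor e with some received-manuscript has at least one received-manuscript m such that annotated(e,m) ∧ filed(e,m).
Per editor: E1:✓  E2:✗  E3:✓
E2 has no witness among its received-manuscripts.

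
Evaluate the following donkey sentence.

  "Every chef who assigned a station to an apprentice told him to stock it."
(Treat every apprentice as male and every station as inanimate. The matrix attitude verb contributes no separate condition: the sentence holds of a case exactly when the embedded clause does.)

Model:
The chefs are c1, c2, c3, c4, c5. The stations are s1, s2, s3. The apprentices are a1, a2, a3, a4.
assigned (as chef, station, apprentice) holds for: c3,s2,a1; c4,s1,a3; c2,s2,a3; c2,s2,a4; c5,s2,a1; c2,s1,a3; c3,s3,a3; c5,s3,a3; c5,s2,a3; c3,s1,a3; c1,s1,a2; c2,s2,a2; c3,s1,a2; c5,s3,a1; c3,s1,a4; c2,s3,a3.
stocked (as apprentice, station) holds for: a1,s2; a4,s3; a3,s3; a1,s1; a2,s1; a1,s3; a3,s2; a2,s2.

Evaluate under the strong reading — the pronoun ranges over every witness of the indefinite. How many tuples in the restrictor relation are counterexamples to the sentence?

5

"him" takes "an apprentice" as antecedent and "it" takes "a station"; both are donkey pronouns co-varying with the restrictor.
Strong reading: for every (c,s,a) with assigned(c,s,a), stocked(a,s).
Restrictor triples: (c1,s1,a2)→stocked(a2,s1) ✓  (c2,s1,a3)→stocked(a3,s1) ✗  (c2,s2,a2)→stocked(a2,s2) ✓  (c2,s2,a3)→stocked(a3,s2) ✓  (c2,s2,a4)→stocked(a4,s2) ✗  (c2,s3,a3)→stocked(a3,s3) ✓  (c3,s1,a2)→stocked(a2,s1) ✓  (c3,s1,a3)→stocked(a3,s1) ✗  (c3,s1,a4)→stocked(a4,s1) ✗  (c3,s2,a1)→stocked(a1,s2) ✓  (c3,s3,a3)→stocked(a3,s3) ✓  (c4,s1,a3)→stocked(a3,s1) ✗  (c5,s2,a1)→stocked(a1,s2) ✓  (c5,s2,a3)→stocked(a3,s2) ✓  (c5,s3,a1)→stocked(a1,s3) ✓  (c5,s3,a3)→stocked(a3,s3) ✓
Counterexamples (restrictor triples failing the scope): 5.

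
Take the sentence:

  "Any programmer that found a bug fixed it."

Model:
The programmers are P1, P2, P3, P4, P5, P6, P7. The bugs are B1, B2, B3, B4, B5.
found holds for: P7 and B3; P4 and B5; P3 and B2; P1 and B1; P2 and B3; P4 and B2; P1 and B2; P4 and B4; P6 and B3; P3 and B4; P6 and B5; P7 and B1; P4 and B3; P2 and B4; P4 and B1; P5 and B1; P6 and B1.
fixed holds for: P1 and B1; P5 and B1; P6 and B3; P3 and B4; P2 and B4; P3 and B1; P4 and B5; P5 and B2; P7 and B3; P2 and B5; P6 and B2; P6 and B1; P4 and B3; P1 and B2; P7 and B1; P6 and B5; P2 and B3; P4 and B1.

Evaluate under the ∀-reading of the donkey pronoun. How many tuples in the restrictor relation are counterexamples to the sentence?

"it" takes "a bug" as antecedent — a donkey pronoun bound across the clause boundary.
Strong reading: for every (p,b) with found(p,b), fixed(p,b).
Restrictor pairs: (P1,B1) ✓  (P1,B2) ✓  (P2,B3) ✓  (P2,B4) ✓  (P3,B2) ✗  (P3,B4) ✓  (P4,B1) ✓  (P4,B2) ✗  (P4,B3) ✓  (P4,B4) ✗  (P4,B5) ✓  (P5,B1) ✓  (P6,B1) ✓  (P6,B3) ✓  (P6,B5) ✓  (P7,B1) ✓  (P7,B3) ✓
Counterexamples (restrictor pairs failing the scope): 3.

3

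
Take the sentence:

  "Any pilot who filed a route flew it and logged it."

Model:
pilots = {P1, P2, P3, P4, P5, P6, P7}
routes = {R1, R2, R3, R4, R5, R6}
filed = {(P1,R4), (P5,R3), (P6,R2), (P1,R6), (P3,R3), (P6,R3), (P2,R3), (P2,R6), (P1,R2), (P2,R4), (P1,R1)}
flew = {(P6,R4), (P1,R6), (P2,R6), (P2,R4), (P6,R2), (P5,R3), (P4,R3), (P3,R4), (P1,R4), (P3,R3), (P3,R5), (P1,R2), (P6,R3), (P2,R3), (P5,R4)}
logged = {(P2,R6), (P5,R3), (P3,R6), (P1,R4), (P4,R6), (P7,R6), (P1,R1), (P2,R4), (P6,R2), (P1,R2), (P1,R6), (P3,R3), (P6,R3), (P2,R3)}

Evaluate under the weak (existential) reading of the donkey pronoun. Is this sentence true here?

"it" takes "a route" as antecedent — a donkey pronoun bound across the clause boundary.
Weak reading: every pilot p with some filed-route has at least one filed-route r such that flew(p,r) ∧ logged(p,r).
Per pilot: P1:✓  P2:✓  P3:✓  P5:✓  P6:✓
Every pilot in the restrictor has a witness.

True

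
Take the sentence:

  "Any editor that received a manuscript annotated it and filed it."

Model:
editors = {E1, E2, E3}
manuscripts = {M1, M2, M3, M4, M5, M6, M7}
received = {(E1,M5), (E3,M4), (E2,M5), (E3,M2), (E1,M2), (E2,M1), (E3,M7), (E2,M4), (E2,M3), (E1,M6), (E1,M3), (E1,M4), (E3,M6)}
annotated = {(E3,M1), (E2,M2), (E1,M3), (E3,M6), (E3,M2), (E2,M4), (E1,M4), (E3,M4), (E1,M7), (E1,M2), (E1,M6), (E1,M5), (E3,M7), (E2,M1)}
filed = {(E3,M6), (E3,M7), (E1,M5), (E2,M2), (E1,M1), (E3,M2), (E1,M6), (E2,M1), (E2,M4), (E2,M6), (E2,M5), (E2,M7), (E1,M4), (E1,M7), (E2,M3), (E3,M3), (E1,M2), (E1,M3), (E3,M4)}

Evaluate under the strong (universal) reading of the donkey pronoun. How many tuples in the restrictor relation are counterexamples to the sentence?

"it" takes "a manuscript" as antecedent — a donkey pronoun bound across the clause boundary.
Strong reading: for every (e,m) with received(e,m), annotated(e,m) ∧ filed(e,m).
Restrictor pairs: (E1,M2) ✓  (E1,M3) ✓  (E1,M4) ✓  (E1,M5) ✓  (E1,M6) ✓  (E2,M1) ✓  (E2,M3) ✗  (E2,M4) ✓  (E2,M5) ✗  (E3,M2) ✓  (E3,M4) ✓  (E3,M6) ✓  (E3,M7) ✓
Counterexamples (restrictor pairs failing the scope): 2.

2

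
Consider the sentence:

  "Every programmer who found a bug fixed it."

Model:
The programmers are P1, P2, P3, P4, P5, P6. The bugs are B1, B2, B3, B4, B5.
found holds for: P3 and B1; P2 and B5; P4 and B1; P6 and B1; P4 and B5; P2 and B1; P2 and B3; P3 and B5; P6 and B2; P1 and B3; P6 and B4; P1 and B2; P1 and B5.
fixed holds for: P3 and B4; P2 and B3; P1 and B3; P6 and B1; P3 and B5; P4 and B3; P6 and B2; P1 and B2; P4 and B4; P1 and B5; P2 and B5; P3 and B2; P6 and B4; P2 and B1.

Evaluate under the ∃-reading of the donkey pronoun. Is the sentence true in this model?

False

"it" takes "a bug" as antecedent — a donkey pronoun bound across the clause boundary.
Weak reading: every programmer p with some found-bug has at least one found-bug b such that fixed(p,b).
Per programmer: P1:✓  P2:✓  P3:✓  P4:✗  P6:✓
P4 has no witness among its found-bugs.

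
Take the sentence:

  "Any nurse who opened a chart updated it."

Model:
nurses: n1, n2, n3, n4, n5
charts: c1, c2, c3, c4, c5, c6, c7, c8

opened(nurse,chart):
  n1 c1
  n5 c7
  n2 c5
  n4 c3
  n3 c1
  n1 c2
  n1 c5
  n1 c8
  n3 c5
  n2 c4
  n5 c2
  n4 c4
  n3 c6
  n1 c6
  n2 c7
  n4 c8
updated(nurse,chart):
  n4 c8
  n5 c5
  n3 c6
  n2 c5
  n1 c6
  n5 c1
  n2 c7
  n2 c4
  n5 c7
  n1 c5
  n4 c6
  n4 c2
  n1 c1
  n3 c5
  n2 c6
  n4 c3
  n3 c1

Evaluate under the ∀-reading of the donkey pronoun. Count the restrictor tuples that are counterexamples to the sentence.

4

"it" takes "a chart" as antecedent — a donkey pronoun bound across the clause boundary.
Strong reading: for every (n,c) with opened(n,c), updated(n,c).
Restrictor pairs: (n1,c1) ✓  (n1,c2) ✗  (n1,c5) ✓  (n1,c6) ✓  (n1,c8) ✗  (n2,c4) ✓  (n2,c5) ✓  (n2,c7) ✓  (n3,c1) ✓  (n3,c5) ✓  (n3,c6) ✓  (n4,c3) ✓  (n4,c4) ✗  (n4,c8) ✓  (n5,c2) ✗  (n5,c7) ✓
Counterexamples (restrictor pairs failing the scope): 4.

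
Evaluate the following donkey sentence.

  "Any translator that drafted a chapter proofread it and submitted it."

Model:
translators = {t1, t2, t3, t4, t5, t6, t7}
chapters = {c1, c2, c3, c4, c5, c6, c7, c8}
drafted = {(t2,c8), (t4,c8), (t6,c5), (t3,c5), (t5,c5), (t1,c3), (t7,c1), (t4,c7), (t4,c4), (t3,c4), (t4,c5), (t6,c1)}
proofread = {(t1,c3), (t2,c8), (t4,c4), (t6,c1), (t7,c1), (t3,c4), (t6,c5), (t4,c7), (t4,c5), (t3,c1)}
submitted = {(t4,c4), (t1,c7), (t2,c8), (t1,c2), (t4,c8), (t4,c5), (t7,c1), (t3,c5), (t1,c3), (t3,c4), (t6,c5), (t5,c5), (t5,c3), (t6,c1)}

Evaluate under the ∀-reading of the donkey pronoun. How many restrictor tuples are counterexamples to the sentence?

4

"it" takes "a chapter" as antecedent — a donkey pronoun bound across the clause boundary.
Strong reading: for every (t,c) with drafted(t,c), proofread(t,c) ∧ submitted(t,c).
Restrictor pairs: (t1,c3) ✓  (t2,c8) ✓  (t3,c4) ✓  (t3,c5) ✗  (t4,c4) ✓  (t4,c5) ✓  (t4,c7) ✗  (t4,c8) ✗  (t5,c5) ✗  (t6,c1) ✓  (t6,c5) ✓  (t7,c1) ✓
Counterexamples (restrictor pairs failing the scope): 4.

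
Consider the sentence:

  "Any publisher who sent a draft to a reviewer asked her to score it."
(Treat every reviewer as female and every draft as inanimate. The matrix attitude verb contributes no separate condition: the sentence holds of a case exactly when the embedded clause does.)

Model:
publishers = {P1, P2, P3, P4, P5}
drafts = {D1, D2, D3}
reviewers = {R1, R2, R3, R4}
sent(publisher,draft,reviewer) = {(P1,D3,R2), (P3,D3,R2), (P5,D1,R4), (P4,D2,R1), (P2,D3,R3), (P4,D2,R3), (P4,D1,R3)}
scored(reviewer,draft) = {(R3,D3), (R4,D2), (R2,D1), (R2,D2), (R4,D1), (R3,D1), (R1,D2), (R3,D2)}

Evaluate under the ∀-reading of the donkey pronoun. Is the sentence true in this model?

False

"her" takes "a reviewer" as antecedent and "it" takes "a draft"; both are donkey pronouns co-varying with the restrictor.
Strong reading: for every (p,d,r) with sent(p,d,r), scored(r,d).
Restrictor triples: (P1,D3,R2)→scored(R2,D3) ✗  (P2,D3,R3)→scored(R3,D3) ✓  (P3,D3,R2)→scored(R2,D3) ✗  (P4,D1,R3)→scored(R3,D1) ✓  (P4,D2,R1)→scored(R1,D2) ✓  (P4,D2,R3)→scored(R3,D2) ✓  (P5,D1,R4)→scored(R4,D1) ✓
Counterexample: (P1,D3,R2) — scored(R2,D3) does not hold.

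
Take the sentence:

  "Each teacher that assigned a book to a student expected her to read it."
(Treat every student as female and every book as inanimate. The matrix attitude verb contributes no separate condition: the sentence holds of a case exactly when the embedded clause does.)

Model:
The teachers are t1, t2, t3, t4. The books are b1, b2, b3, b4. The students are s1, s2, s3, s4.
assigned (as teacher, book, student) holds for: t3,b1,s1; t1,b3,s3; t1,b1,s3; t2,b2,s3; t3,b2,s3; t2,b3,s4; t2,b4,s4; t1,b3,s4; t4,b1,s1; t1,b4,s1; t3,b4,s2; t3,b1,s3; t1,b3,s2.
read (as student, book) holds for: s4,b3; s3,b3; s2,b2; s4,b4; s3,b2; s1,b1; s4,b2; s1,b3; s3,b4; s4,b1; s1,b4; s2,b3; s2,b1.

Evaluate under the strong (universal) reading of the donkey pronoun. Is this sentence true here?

"her" takes "a student" as antecedent and "it" takes "a book"; both are donkey pronouns co-varying with the restrictor.
Strong reading: for every (t,b,s) with assigned(t,b,s), read(s,b).
Restrictor triples: (t1,b1,s3)→read(s3,b1) ✗  (t1,b3,s2)→read(s2,b3) ✓  (t1,b3,s3)→read(s3,b3) ✓  (t1,b3,s4)→read(s4,b3) ✓  (t1,b4,s1)→read(s1,b4) ✓  (t2,b2,s3)→read(s3,b2) ✓  (t2,b3,s4)→read(s4,b3) ✓  (t2,b4,s4)→read(s4,b4) ✓  (t3,b1,s1)→read(s1,b1) ✓  (t3,b1,s3)→read(s3,b1) ✗  (t3,b2,s3)→read(s3,b2) ✓  (t3,b4,s2)→read(s2,b4) ✗  (t4,b1,s1)→read(s1,b1) ✓
Counterexample: (t1,b1,s3) — read(s3,b1) does not hold.

False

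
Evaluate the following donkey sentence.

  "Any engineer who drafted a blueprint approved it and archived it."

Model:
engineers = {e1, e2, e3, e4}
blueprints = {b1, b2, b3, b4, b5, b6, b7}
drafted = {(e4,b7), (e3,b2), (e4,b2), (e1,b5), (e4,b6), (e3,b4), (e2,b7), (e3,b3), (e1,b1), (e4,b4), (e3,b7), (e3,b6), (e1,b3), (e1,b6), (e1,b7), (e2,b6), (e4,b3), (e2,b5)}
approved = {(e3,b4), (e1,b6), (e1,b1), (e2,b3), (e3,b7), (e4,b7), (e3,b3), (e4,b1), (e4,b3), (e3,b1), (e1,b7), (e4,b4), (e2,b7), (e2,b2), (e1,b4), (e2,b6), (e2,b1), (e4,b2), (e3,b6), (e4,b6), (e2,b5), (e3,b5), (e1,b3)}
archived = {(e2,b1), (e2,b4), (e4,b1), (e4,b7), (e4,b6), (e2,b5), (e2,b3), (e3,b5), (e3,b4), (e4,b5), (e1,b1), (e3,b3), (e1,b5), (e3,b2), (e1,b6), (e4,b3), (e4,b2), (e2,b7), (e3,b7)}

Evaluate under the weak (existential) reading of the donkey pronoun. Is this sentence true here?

True

"it" takes "a blueprint" as antecedent — a donkey pronoun bound across the clause boundary.
Weak reading: every engineer e with some drafted-blueprint has at least one drafted-blueprint b such that approved(e,b) ∧ archived(e,b).
Per engineer: e1:✓  e2:✓  e3:✓  e4:✓
Every engineer in the restrictor has a witness.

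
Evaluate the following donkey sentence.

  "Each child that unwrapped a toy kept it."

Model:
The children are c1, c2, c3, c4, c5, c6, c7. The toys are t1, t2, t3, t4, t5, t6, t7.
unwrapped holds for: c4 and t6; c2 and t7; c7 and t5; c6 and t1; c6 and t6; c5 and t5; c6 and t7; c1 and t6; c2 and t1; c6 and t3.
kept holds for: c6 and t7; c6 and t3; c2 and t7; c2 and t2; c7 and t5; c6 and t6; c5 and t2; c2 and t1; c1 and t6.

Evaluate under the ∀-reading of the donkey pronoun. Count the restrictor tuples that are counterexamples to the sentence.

"it" takes "a toy" as antecedent — a donkey pronoun bound across the clause boundary.
Strong reading: for every (c,t) with unwrapped(c,t), kept(c,t).
Restrictor pairs: (c1,t6) ✓  (c2,t1) ✓  (c2,t7) ✓  (c4,t6) ✗  (c5,t5) ✗  (c6,t1) ✗  (c6,t3) ✓  (c6,t6) ✓  (c6,t7) ✓  (c7,t5) ✓
Counterexamples (restrictor pairs failing the scope): 3.

3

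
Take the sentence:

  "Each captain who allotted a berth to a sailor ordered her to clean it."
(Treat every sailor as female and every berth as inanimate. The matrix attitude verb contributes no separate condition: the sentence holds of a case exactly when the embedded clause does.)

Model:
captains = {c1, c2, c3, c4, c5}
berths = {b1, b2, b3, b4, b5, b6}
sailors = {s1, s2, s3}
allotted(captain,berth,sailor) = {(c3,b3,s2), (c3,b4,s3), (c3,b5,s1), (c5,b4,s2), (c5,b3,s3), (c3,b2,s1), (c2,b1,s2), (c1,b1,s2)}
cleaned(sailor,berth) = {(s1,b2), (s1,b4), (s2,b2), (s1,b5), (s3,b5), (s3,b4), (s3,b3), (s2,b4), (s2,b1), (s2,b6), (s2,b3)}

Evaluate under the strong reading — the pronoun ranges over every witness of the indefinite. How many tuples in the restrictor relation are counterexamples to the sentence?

"her" takes "a sailor" as antecedent and "it" takes "a berth"; both are donkey pronouns co-varying with the restrictor.
Strong reading: for every (c,b,s) with allotted(c,b,s), cleaned(s,b).
Restrictor triples: (c1,b1,s2)→cleaned(s2,b1) ✓  (c2,b1,s2)→cleaned(s2,b1) ✓  (c3,b2,s1)→cleaned(s1,b2) ✓  (c3,b3,s2)→cleaned(s2,b3) ✓  (c3,b4,s3)→cleaned(s3,b4) ✓  (c3,b5,s1)→cleaned(s1,b5) ✓  (c5,b3,s3)→cleaned(s3,b3) ✓  (c5,b4,s2)→cleaned(s2,b4) ✓
Counterexamples (restrictor triples failing the scope): 0.

0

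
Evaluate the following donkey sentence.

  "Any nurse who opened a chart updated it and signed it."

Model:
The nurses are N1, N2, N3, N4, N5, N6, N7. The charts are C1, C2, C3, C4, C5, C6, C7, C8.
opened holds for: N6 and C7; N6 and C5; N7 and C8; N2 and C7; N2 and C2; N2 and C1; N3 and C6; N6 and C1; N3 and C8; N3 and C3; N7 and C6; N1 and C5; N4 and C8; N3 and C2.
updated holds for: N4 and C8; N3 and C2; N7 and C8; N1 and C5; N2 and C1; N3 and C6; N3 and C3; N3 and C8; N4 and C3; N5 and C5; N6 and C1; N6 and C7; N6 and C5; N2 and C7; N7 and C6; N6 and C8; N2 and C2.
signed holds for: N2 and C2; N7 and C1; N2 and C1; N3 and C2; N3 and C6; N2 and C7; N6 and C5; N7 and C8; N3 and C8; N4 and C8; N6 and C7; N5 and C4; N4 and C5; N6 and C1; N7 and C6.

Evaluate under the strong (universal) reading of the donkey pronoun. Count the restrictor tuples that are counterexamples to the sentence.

"it" takes "a chart" as antecedent — a donkey pronoun bound across the clause boundary.
Strong reading: for every (n,c) with opened(n,c), updated(n,c) ∧ signed(n,c).
Restrictor pairs: (N1,C5) ✗  (N2,C1) ✓  (N2,C2) ✓  (N2,C7) ✓  (N3,C2) ✓  (N3,C3) ✗  (N3,C6) ✓  (N3,C8) ✓  (N4,C8) ✓  (N6,C1) ✓  (N6,C5) ✓  (N6,C7) ✓  (N7,C6) ✓  (N7,C8) ✓
Counterexamples (restrictor pairs failing the scope): 2.

2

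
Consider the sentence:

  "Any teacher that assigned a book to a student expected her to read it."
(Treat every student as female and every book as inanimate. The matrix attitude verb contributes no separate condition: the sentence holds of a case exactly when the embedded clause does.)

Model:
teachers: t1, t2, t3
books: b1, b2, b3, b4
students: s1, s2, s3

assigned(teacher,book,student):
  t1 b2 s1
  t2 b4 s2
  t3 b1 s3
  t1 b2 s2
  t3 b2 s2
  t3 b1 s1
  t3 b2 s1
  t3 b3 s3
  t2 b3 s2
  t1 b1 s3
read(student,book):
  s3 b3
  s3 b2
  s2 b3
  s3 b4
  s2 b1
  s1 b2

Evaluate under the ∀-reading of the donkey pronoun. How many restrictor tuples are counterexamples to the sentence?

6

"her" takes "a student" as antecedent and "it" takes "a book"; both are donkey pronouns co-varying with the restrictor.
Strong reading: for every (t,b,s) with assigned(t,b,s), read(s,b).
Restrictor triples: (t1,b1,s3)→read(s3,b1) ✗  (t1,b2,s1)→read(s1,b2) ✓  (t1,b2,s2)→read(s2,b2) ✗  (t2,b3,s2)→read(s2,b3) ✓  (t2,b4,s2)→read(s2,b4) ✗  (t3,b1,s1)→read(s1,b1) ✗  (t3,b1,s3)→read(s3,b1) ✗  (t3,b2,s1)→read(s1,b2) ✓  (t3,b2,s2)→read(s2,b2) ✗  (t3,b3,s3)→read(s3,b3) ✓
Counterexamples (restrictor triples failing the scope): 6.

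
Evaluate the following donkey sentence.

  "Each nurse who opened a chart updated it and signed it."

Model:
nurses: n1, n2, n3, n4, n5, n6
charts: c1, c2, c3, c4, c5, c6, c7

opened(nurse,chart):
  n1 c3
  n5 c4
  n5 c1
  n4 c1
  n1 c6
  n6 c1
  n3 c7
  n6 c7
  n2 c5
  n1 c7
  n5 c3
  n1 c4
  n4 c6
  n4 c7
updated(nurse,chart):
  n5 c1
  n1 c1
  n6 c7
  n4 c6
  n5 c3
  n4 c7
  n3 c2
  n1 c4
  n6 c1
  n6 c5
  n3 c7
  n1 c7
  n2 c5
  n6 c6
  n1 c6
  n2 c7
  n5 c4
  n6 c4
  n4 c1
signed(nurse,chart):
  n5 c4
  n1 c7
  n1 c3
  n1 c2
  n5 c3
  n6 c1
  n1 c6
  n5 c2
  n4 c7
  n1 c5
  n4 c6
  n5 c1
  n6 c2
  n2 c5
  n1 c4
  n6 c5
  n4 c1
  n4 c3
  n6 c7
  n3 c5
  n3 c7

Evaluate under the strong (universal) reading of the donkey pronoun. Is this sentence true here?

"it" takes "a chart" as antecedent — a donkey pronoun bound across the clause boundary.
Strong reading: for every (n,c) with opened(n,c), updated(n,c) ∧ signed(n,c).
Restrictor pairs: (n1,c3) ✗  (n1,c4) ✓  (n1,c6) ✓  (n1,c7) ✓  (n2,c5) ✓  (n3,c7) ✓  (n4,c1) ✓  (n4,c6) ✓  (n4,c7) ✓  (n5,c1) ✓  (n5,c3) ✓  (n5,c4) ✓  (n6,c1) ✓  (n6,c7) ✓
Counterexample: (n1,c3) is in opened but fails the scope.

False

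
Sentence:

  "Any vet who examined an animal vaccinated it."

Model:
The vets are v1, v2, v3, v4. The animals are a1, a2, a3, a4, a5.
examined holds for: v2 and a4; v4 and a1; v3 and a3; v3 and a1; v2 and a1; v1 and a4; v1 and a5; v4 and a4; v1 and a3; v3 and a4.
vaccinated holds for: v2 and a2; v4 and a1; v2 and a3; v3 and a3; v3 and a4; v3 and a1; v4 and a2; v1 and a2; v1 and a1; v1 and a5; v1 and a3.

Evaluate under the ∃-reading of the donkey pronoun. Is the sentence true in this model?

False

"it" takes "an animal" as antecedent — a donkey pronoun bound across the clause boundary.
Weak reading: every vet v with some examined-animal has at least one examined-animal a such that vaccinated(v,a).
Per vet: v1:✓  v2:✗  v3:✓  v4:✓
v2 has no witness among its examined-animals.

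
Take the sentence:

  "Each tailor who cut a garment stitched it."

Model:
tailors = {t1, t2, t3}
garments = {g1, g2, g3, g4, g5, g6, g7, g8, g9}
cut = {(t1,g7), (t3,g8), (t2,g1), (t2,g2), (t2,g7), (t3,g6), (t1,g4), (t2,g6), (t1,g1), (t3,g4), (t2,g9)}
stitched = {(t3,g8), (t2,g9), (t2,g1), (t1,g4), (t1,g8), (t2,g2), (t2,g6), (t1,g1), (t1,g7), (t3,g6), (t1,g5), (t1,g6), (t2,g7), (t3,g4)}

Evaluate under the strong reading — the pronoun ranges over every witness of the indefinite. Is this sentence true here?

True

"it" takes "a garment" as antecedent — a donkey pronoun bound across the clause boundary.
Strong reading: for every (t,g) with cut(t,g), stitched(t,g).
Restrictor pairs: (t1,g1) ✓  (t1,g4) ✓  (t1,g7) ✓  (t2,g1) ✓  (t2,g2) ✓  (t2,g6) ✓  (t2,g7) ✓  (t2,g9) ✓  (t3,g4) ✓  (t3,g6) ✓  (t3,g8) ✓
Every restrictor pair satisfies the scope.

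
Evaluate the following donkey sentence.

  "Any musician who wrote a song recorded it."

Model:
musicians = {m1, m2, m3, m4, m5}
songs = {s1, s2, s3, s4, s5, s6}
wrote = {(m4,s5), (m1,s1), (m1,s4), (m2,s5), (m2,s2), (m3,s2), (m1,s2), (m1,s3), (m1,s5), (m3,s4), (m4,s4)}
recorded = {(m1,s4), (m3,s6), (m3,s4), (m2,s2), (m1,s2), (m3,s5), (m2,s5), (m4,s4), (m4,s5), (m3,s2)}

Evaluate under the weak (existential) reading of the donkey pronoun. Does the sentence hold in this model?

"it" takes "a song" as antecedent — a donkey pronoun bound across the clause boundary.
Weak reading: every musician m with some wrote-song has at least one wrote-song s such that recorded(m,s).
Per musician: m1:✓  m2:✓  m3:✓  m4:✓
Every musician in the restrictor has a witness.

True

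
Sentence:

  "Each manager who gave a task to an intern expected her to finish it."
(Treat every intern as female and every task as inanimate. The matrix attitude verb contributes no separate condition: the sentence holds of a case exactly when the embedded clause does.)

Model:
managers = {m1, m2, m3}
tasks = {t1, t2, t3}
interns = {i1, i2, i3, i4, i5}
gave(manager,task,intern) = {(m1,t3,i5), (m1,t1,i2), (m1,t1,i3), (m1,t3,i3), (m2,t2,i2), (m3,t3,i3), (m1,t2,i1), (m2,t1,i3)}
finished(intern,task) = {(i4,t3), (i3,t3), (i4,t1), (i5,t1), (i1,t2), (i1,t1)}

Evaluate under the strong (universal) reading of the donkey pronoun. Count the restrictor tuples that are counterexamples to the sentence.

"her" takes "an intern" as antecedent and "it" takes "a task"; both are donkey pronouns co-varying with the restrictor.
Strong reading: for every (m,t,i) with gave(m,t,i), finished(i,t).
Restrictor triples: (m1,t1,i2)→finished(i2,t1) ✗  (m1,t1,i3)→finished(i3,t1) ✗  (m1,t2,i1)→finished(i1,t2) ✓  (m1,t3,i3)→finished(i3,t3) ✓  (m1,t3,i5)→finished(i5,t3) ✗  (m2,t1,i3)→finished(i3,t1) ✗  (m2,t2,i2)→finished(i2,t2) ✗  (m3,t3,i3)→finished(i3,t3) ✓
Counterexamples (restrictor triples failing the scope): 5.

5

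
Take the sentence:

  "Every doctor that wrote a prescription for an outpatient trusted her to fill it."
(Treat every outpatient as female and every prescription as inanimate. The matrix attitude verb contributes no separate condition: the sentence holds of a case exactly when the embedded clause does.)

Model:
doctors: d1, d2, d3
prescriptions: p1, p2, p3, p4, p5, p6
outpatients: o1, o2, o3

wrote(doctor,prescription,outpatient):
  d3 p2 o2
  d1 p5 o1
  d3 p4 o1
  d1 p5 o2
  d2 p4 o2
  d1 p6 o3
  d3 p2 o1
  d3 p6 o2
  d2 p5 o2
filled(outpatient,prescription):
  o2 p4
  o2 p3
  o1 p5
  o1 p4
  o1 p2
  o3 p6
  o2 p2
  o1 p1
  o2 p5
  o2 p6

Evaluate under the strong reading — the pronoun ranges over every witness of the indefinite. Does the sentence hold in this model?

"her" takes "an outpatient" as antecedent and "it" takes "a prescription"; both are donkey pronouns co-varying with the restrictor.
Strong reading: for every (d,p,o) with wrote(d,p,o), filled(o,p).
Restrictor triples: (d1,p5,o1)→filled(o1,p5) ✓  (d1,p5,o2)→filled(o2,p5) ✓  (d1,p6,o3)→filled(o3,p6) ✓  (d2,p4,o2)→filled(o2,p4) ✓  (d2,p5,o2)→filled(o2,p5) ✓  (d3,p2,o1)→filled(o1,p2) ✓  (d3,p2,o2)→filled(o2,p2) ✓  (d3,p4,o1)→filled(o1,p4) ✓  (d3,p6,o2)→filled(o2,p6) ✓
Every restrictor triple satisfies the scope.

True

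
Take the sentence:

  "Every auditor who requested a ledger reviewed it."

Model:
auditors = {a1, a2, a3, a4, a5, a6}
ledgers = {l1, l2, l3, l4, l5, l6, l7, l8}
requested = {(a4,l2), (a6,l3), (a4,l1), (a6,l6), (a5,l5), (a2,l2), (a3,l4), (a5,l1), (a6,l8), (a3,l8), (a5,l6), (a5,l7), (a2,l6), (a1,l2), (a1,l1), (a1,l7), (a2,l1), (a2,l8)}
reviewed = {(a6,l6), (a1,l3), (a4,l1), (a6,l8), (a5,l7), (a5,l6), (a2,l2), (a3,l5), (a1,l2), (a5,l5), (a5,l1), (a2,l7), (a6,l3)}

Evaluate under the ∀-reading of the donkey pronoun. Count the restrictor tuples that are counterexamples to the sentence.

"it" takes "a ledger" as antecedent — a donkey pronoun bound across the clause boundary.
Strong reading: for every (a,l) with requested(a,l), reviewed(a,l).
Restrictor pairs: (a1,l1) ✗  (a1,l2) ✓  (a1,l7) ✗  (a2,l1) ✗  (a2,l2) ✓  (a2,l6) ✗  (a2,l8) ✗  (a3,l4) ✗  (a3,l8) ✗  (a4,l1) ✓  (a4,l2) ✗  (a5,l1) ✓  (a5,l5) ✓  (a5,l6) ✓  (a5,l7) ✓  (a6,l3) ✓  (a6,l6) ✓  (a6,l8) ✓
Counterexamples (restrictor pairs failing the scope): 8.

8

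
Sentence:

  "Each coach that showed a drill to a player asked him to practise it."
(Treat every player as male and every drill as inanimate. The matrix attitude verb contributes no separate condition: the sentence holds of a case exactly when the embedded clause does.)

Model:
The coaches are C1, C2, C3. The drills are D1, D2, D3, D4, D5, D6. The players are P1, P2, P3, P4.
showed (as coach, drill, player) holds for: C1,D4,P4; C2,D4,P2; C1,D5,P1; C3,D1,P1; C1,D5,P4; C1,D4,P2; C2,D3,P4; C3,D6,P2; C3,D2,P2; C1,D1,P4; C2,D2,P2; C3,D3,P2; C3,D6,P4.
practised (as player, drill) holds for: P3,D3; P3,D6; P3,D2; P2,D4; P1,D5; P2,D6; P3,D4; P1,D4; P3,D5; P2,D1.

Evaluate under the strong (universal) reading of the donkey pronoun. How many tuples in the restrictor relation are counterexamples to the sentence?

9

"him" takes "a player" as antecedent and "it" takes "a drill"; both are donkey pronouns co-varying with the restrictor.
Strong reading: for every (c,d,p) with showed(c,d,p), practised(p,d).
Restrictor triples: (C1,D1,P4)→practised(P4,D1) ✗  (C1,D4,P2)→practised(P2,D4) ✓  (C1,D4,P4)→practised(P4,D4) ✗  (C1,D5,P1)→practised(P1,D5) ✓  (C1,D5,P4)→practised(P4,D5) ✗  (C2,D2,P2)→practised(P2,D2) ✗  (C2,D3,P4)→practised(P4,D3) ✗  (C2,D4,P2)→practised(P2,D4) ✓  (C3,D1,P1)→practised(P1,D1) ✗  (C3,D2,P2)→practised(P2,D2) ✗  (C3,D3,P2)→practised(P2,D3) ✗  (C3,D6,P2)→practised(P2,D6) ✓  (C3,D6,P4)→practised(P4,D6) ✗
Counterexamples (restrictor triples failing the scope): 9.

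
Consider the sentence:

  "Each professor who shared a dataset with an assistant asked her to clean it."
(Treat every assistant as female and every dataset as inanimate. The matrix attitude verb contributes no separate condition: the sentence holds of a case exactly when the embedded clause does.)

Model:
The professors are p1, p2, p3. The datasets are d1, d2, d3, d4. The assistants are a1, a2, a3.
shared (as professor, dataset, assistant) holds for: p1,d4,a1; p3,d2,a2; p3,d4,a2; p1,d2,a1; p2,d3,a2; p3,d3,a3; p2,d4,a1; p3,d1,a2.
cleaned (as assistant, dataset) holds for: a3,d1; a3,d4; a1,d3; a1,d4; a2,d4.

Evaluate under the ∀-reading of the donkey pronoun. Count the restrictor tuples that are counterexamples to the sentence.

5

"her" takes "an assistant" as antecedent and "it" takes "a dataset"; both are donkey pronouns co-varying with the restrictor.
Strong reading: for every (p,d,a) with shared(p,d,a), cleaned(a,d).
Restrictor triples: (p1,d2,a1)→cleaned(a1,d2) ✗  (p1,d4,a1)→cleaned(a1,d4) ✓  (p2,d3,a2)→cleaned(a2,d3) ✗  (p2,d4,a1)→cleaned(a1,d4) ✓  (p3,d1,a2)→cleaned(a2,d1) ✗  (p3,d2,a2)→cleaned(a2,d2) ✗  (p3,d3,a3)→cleaned(a3,d3) ✗  (p3,d4,a2)→cleaned(a2,d4) ✓
Counterexamples (restrictor triples failing the scope): 5.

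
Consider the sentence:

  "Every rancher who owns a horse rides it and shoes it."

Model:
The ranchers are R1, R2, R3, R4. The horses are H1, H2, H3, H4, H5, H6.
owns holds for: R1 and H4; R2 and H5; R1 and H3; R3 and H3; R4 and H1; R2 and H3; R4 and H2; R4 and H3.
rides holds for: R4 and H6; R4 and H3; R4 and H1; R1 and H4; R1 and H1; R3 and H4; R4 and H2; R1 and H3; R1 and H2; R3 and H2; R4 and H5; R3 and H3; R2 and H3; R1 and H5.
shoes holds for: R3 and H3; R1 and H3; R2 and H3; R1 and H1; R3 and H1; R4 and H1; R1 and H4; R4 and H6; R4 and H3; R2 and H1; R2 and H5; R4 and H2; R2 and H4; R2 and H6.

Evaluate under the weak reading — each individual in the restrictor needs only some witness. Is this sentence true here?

True

"it" takes "a horse" as antecedent — a donkey pronoun bound across the clause boundary.
Weak reading: every rancher r with some owns-horse has at least one owns-horse h such that rides(r,h) ∧ shoes(r,h).
Per rancher: R1:✓  R2:✓  R3:✓  R4:✓
Every rancher in the restrictor has a witness.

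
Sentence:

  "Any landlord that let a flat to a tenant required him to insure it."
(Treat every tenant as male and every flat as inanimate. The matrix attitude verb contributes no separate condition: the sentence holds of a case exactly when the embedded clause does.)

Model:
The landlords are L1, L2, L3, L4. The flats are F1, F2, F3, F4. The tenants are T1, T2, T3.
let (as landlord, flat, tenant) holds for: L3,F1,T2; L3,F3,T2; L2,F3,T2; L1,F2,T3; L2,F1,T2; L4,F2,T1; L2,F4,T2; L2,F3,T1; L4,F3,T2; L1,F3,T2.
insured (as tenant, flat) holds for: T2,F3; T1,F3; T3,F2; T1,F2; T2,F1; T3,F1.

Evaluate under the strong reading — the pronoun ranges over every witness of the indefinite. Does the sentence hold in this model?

False

"him" takes "a tenant" as antecedent and "it" takes "a flat"; both are donkey pronouns co-varying with the restrictor.
Strong reading: for every (l,f,t) with let(l,f,t), insured(t,f).
Restrictor triples: (L1,F2,T3)→insured(T3,F2) ✓  (L1,F3,T2)→insured(T2,F3) ✓  (L2,F1,T2)→insured(T2,F1) ✓  (L2,F3,T1)→insured(T1,F3) ✓  (L2,F3,T2)→insured(T2,F3) ✓  (L2,F4,T2)→insured(T2,F4) ✗  (L3,F1,T2)→insured(T2,F1) ✓  (L3,F3,T2)→insured(T2,F3) ✓  (L4,F2,T1)→insured(T1,F2) ✓  (L4,F3,T2)→insured(T2,F3) ✓
Counterexample: (L2,F4,T2) — insured(T2,F4) does not hold.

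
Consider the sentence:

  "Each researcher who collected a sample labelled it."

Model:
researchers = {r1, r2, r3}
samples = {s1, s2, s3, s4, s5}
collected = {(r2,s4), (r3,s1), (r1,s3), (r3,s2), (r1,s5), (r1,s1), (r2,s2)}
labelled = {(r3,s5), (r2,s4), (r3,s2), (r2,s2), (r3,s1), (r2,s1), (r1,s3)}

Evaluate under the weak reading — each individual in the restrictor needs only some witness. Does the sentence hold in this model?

True

"it" takes "a sample" as antecedent — a donkey pronoun bound across the clause boundary.
Weak reading: every researcher r with some collected-sample has at least one collected-sample s such that labelled(r,s).
Per researcher: r1:✓  r2:✓  r3:✓
Every researcher in the restrictor has a witness.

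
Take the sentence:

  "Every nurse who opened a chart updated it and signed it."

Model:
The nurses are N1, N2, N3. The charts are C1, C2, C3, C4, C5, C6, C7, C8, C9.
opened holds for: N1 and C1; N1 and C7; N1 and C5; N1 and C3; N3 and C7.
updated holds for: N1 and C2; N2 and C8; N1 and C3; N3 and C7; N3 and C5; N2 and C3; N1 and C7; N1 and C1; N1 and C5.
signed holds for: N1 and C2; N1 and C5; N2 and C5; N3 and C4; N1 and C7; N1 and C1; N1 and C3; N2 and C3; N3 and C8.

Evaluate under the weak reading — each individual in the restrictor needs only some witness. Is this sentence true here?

False

"it" takes "a chart" as antecedent — a donkey pronoun bound across the clause boundary.
Weak reading: every nurse n with some opened-chart has at least one opened-chart c such that updated(n,c) ∧ signed(n,c).
Per nurse: N1:✓  N3:✗
N3 has no witness among its opened-charts.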